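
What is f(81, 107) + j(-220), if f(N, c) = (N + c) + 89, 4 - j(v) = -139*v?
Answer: -30299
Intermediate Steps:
j(v) = 4 + 139*v (j(v) = 4 - (-139)*v = 4 + 139*v)
f(N, c) = 89 + N + c
f(81, 107) + j(-220) = (89 + 81 + 107) + (4 + 139*(-220)) = 277 + (4 - 30580) = 277 - 30576 = -30299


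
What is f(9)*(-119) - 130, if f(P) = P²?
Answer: -9769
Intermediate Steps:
f(9)*(-119) - 130 = 9²*(-119) - 130 = 81*(-119) - 130 = -9639 - 130 = -9769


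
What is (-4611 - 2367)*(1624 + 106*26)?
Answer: -30563640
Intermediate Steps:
(-4611 - 2367)*(1624 + 106*26) = -6978*(1624 + 2756) = -6978*4380 = -30563640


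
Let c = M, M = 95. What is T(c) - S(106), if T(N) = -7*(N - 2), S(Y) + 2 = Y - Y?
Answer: -649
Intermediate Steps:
c = 95
S(Y) = -2 (S(Y) = -2 + (Y - Y) = -2 + 0 = -2)
T(N) = 14 - 7*N (T(N) = -7*(-2 + N) = 14 - 7*N)
T(c) - S(106) = (14 - 7*95) - 1*(-2) = (14 - 665) + 2 = -651 + 2 = -649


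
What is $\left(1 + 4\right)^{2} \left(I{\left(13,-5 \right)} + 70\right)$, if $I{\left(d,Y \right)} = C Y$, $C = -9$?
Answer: $2875$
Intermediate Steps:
$I{\left(d,Y \right)} = - 9 Y$
$\left(1 + 4\right)^{2} \left(I{\left(13,-5 \right)} + 70\right) = \left(1 + 4\right)^{2} \left(\left(-9\right) \left(-5\right) + 70\right) = 5^{2} \left(45 + 70\right) = 25 \cdot 115 = 2875$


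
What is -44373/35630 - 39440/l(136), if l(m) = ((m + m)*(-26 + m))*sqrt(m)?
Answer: -6339/5090 - 29*sqrt(34)/1496 ≈ -1.3584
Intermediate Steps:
l(m) = 2*m**(3/2)*(-26 + m) (l(m) = ((2*m)*(-26 + m))*sqrt(m) = (2*m*(-26 + m))*sqrt(m) = 2*m**(3/2)*(-26 + m))
-44373/35630 - 39440/l(136) = -44373/35630 - 39440*sqrt(34)/(18496*(-26 + 136)) = -44373*1/35630 - 39440*sqrt(34)/2034560 = -6339/5090 - 39440*sqrt(34)/2034560 = -6339/5090 - 29*sqrt(34)/1496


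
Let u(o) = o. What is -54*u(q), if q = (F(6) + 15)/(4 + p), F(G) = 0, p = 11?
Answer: -54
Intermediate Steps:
q = 1 (q = (0 + 15)/(4 + 11) = 15/15 = 15*(1/15) = 1)
-54*u(q) = -54*1 = -54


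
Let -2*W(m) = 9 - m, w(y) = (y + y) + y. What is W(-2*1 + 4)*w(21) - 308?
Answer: -1057/2 ≈ -528.50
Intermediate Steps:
w(y) = 3*y (w(y) = 2*y + y = 3*y)
W(m) = -9/2 + m/2 (W(m) = -(9 - m)/2 = -9/2 + m/2)
W(-2*1 + 4)*w(21) - 308 = (-9/2 + (-2*1 + 4)/2)*(3*21) - 308 = (-9/2 + (-2 + 4)/2)*63 - 308 = (-9/2 + (½)*2)*63 - 308 = (-9/2 + 1)*63 - 308 = -7/2*63 - 308 = -441/2 - 308 = -1057/2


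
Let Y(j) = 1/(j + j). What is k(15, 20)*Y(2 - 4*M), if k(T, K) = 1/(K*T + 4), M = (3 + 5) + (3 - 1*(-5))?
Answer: -1/37696 ≈ -2.6528e-5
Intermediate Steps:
M = 16 (M = 8 + (3 + 5) = 8 + 8 = 16)
k(T, K) = 1/(4 + K*T)
Y(j) = 1/(2*j)
k(15, 20)*Y(2 - 4*M) = (1/(2*(2 - 4*16)))/(4 + 20*15) = (1/(2*(2 - 64)))/(4 + 300) = ((½)/(-62))/304 = ((½)*(-1/62))/304 = (1/304)*(-1/124) = -1/37696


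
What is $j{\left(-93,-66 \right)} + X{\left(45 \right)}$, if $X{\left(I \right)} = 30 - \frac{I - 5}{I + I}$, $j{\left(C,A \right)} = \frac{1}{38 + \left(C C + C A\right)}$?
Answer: $\frac{3943459}{133425} \approx 29.556$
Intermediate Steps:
$j{\left(C,A \right)} = \frac{1}{38 + C^{2} + A C}$ ($j{\left(C,A \right)} = \frac{1}{38 + \left(C^{2} + A C\right)} = \frac{1}{38 + C^{2} + A C}$)
$X{\left(I \right)} = 30 - \frac{-5 + I}{2 I}$
$j{\left(-93,-66 \right)} + X{\left(45 \right)} = \frac{1}{38 + \left(-93\right)^{2} - -6138} + \frac{5 + 59 \cdot 45}{2 \cdot 45} = \frac{1}{38 + 8649 + 6138} + \frac{1}{2} \cdot \frac{1}{45} \left(5 + 2655\right) = \frac{1}{14825} + \frac{1}{2} \cdot \frac{1}{45} \cdot 2660 = \frac{1}{14825} + \frac{266}{9} = \frac{3943459}{133425}$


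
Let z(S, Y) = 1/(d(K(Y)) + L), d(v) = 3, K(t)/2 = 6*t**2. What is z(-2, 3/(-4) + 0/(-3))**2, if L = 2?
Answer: 1/25 ≈ 0.040000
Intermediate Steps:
K(t) = 12*t**2 (K(t) = 2*(6*t**2) = 12*t**2)
z(S, Y) = 1/5 (z(S, Y) = 1/(3 + 2) = 1/5)
z(-2, 3/(-4) + 0/(-3))**2 = (1/5)**2 = 1/25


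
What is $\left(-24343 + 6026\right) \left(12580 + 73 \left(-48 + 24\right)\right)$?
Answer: $-198336476$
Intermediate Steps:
$\left(-24343 + 6026\right) \left(12580 + 73 \left(-48 + 24\right)\right) = - 18317 \left(12580 + 73 \left(-24\right)\right) = - 18317 \left(12580 - 1752\right) = \left(-18317\right) 10828 = -198336476$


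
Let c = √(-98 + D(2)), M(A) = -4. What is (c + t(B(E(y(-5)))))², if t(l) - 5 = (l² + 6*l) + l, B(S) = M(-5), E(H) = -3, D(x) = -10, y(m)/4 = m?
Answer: (7 - 6*I*√3)² ≈ -59.0 - 145.49*I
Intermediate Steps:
y(m) = 4*m
B(S) = -4
t(l) = 5 + l² + 7*l (t(l) = 5 + ((l² + 6*l) + l) = 5 + (l² + 7*l) = 5 + l² + 7*l)
c = 6*I*√3 (c = √(-98 - 10) = √(-108) = 6*I*√3 ≈ 10.392*I)
(c + t(B(E(y(-5)))))² = (6*I*√3 + (5 + (-4)² + 7*(-4)))² = (6*I*√3 + (5 + 16 - 28))² = (6*I*√3 - 7)² = (-7 + 6*I*√3)²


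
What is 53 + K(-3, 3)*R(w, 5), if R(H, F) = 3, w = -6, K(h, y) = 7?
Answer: 74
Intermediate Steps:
53 + K(-3, 3)*R(w, 5) = 53 + 7*3 = 53 + 21 = 74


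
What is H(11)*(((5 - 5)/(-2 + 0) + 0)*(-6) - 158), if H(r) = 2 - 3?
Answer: 158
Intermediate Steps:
H(r) = -1
H(11)*(((5 - 5)/(-2 + 0) + 0)*(-6) - 158) = -(((5 - 5)/(-2 + 0) + 0)*(-6) - 158) = -((0/(-2) + 0)*(-6) - 158) = -((0*(-1/2) + 0)*(-6) - 158) = -((0 + 0)*(-6) - 158) = -(0*(-6) - 158) = -(0 - 158) = -1*(-158) = 158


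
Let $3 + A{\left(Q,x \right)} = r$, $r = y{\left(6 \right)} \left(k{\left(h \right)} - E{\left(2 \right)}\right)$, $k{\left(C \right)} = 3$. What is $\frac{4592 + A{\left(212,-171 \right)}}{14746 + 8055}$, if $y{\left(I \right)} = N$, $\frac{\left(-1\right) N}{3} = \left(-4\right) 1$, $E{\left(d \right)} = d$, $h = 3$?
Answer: $\frac{4601}{22801} \approx 0.20179$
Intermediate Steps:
$N = 12$ ($N = - 3 \left(\left(-4\right) 1\right) = \left(-3\right) \left(-4\right) = 12$)
$y{\left(I \right)} = 12$
$r = 12$ ($r = 12 \left(3 - 2\right) = 12 \cdot 1 = 12$)
$A{\left(Q,x \right)} = 9$ ($A{\left(Q,x \right)} = -3 + 12 = 9$)
$\frac{4592 + A{\left(212,-171 \right)}}{14746 + 8055} = \frac{4592 + 9}{14746 + 8055} = \frac{4601}{22801}$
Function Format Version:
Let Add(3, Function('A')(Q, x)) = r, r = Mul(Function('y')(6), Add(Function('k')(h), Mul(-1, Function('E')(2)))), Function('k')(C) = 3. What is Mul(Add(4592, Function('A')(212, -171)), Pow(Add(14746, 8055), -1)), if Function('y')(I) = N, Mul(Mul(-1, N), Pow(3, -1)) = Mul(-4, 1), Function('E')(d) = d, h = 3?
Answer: Rational(4601, 22801) ≈ 0.20179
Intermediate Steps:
N = 12 (N = Mul(-3, Mul(-4, 1)) = Mul(-3, -4) = 12)
Function('y')(I) = 12
r = 12 (r = Mul(12, Add(3, Mul(-1, 2))) = Mul(12, Add(3, -2)) = Mul(12, 1) = 12)
Function('A')(Q, x) = 9 (Function('A')(Q, x) = Add(-3, 12) = 9)
Mul(Add(4592, Function('A')(212, -171)), Pow(Add(14746, 8055), -1)) = Mul(Add(4592, 9), Pow(Add(14746, 8055), -1)) = Mul(4601, Pow(22801, -1)) = Mul(4601, Rational(1, 22801)) = Rational(4601, 22801)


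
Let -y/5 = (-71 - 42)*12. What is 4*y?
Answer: 27120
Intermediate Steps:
y = 6780 (y = -5*(-71 - 42)*12 = -(-565)*12 = -5*(-1356) = 6780)
4*y = 4*6780 = 27120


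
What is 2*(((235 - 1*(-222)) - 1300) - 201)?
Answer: -2088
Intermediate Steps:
2*(((235 - 1*(-222)) - 1300) - 201) = 2*(((235 + 222) - 1300) - 201) = 2*((457 - 1300) - 201) = 2*(-843 - 201) = 2*(-1044) = -2088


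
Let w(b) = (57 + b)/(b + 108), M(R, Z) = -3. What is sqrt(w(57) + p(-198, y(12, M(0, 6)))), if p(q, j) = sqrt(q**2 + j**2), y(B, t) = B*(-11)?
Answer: sqrt(2090 + 199650*sqrt(13))/55 ≈ 15.449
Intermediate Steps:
y(B, t) = -11*B
w(b) = (57 + b)/(108 + b)
p(q, j) = sqrt(j**2 + q**2)
sqrt(w(57) + p(-198, y(12, M(0, 6)))) = sqrt((57 + 57)/(108 + 57) + sqrt((-11*12)**2 + (-198)**2)) = sqrt(114/165 + sqrt((-132)**2 + 39204)) = sqrt((1/165)*114 + sqrt(17424 + 39204)) = sqrt(38/55 + sqrt(56628)) = sqrt(38/55 + 66*sqrt(13))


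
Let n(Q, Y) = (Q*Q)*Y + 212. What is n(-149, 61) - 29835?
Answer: 1324638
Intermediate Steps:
n(Q, Y) = 212 + Y*Q² (n(Q, Y) = Q²*Y + 212 = Y*Q² + 212 = 212 + Y*Q²)
n(-149, 61) - 29835 = (212 + 61*(-149)²) - 29835 = (212 + 61*22201) - 29835 = (212 + 1354261) - 29835 = 1354473 - 29835 = 1324638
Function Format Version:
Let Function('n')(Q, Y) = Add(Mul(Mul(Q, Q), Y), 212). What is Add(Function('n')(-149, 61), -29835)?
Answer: 1324638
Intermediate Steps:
Function('n')(Q, Y) = Add(212, Mul(Y, Pow(Q, 2))) (Function('n')(Q, Y) = Add(Mul(Pow(Q, 2), Y), 212) = Add(Mul(Y, Pow(Q, 2)), 212) = Add(212, Mul(Y, Pow(Q, 2))))
Add(Function('n')(-149, 61), -29835) = Add(Add(212, Mul(61, Pow(-149, 2))), -29835) = Add(Add(212, Mul(61, 22201)), -29835) = Add(Add(212, 1354261), -29835) = Add(1354473, -29835) = 1324638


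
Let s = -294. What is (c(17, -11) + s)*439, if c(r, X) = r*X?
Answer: -211159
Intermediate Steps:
c(r, X) = X*r
(c(17, -11) + s)*439 = (-11*17 - 294)*439 = (-187 - 294)*439 = -481*439 = -211159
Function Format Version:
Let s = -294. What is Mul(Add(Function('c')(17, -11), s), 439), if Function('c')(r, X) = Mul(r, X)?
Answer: -211159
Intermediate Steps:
Function('c')(r, X) = Mul(X, r)
Mul(Add(Function('c')(17, -11), s), 439) = Mul(Add(Mul(-11, 17), -294), 439) = Mul(Add(-187, -294), 439) = Mul(-481, 439) = -211159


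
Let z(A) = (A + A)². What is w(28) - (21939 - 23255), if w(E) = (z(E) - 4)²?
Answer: 9810740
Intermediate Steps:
z(A) = 4*A² (z(A) = (2*A)² = 4*A²)
w(E) = (-4 + 4*E²)² (w(E) = (4*E² - 4)² = (-4 + 4*E²)²)
w(28) - (21939 - 23255) = 16*(-1 + 28²)² - (21939 - 23255) = 16*(-1 + 784)² - 1*(-1316) = 16*783² + 1316 = 16*613089 + 1316 = 9809424 + 1316 = 9810740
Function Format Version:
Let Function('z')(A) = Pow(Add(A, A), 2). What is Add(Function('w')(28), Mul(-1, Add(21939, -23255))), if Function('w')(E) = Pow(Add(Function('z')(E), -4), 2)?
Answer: 9810740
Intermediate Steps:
Function('z')(A) = Mul(4, Pow(A, 2)) (Function('z')(A) = Pow(Mul(2, A), 2) = Mul(4, Pow(A, 2)))
Function('w')(E) = Pow(Add(-4, Mul(4, Pow(E, 2))), 2) (Function('w')(E) = Pow(Add(Mul(4, Pow(E, 2)), -4), 2) = Pow(Add(-4, Mul(4, Pow(E, 2))), 2))
Add(Function('w')(28), Mul(-1, Add(21939, -23255))) = Add(Mul(16, Pow(Add(-1, Pow(28, 2)), 2)), Mul(-1, Add(21939, -23255))) = Add(Mul(16, Pow(Add(-1, 784), 2)), Mul(-1, -1316)) = Add(Mul(16, Pow(783, 2)), 1316) = Add(Mul(16, 613089), 1316) = Add(9809424, 1316) = 9810740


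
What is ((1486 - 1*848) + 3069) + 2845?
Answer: 6552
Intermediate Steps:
((1486 - 1*848) + 3069) + 2845 = ((1486 - 848) + 3069) + 2845 = (638 + 3069) + 2845 = 3707 + 2845 = 6552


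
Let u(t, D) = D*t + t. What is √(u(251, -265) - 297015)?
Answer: I*√363279 ≈ 602.73*I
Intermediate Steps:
u(t, D) = t + D*t
√(u(251, -265) - 297015) = √(251*(1 - 265) - 297015) = √(251*(-264) - 297015) = √(-66264 - 297015) = √(-363279) = I*√363279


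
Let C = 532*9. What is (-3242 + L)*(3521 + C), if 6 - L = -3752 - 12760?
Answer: 110310284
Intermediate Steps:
L = 16518 (L = 6 - (-3752 - 12760) = 6 - 1*(-16512) = 6 + 16512 = 16518)
C = 4788
(-3242 + L)*(3521 + C) = (-3242 + 16518)*(3521 + 4788) = 13276*8309 = 110310284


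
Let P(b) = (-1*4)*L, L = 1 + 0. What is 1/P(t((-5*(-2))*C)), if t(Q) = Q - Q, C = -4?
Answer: -1/4 ≈ -0.25000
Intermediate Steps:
t(Q) = 0
L = 1
P(b) = -4 (P(b) = -1*4*1 = -4*1 = -4)
1/P(t((-5*(-2))*C)) = 1/(-4) = -1/4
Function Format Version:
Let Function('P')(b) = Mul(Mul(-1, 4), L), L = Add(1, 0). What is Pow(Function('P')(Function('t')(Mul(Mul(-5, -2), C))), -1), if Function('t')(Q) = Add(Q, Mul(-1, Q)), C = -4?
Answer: Rational(-1, 4) ≈ -0.25000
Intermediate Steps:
Function('t')(Q) = 0
L = 1
Function('P')(b) = -4 (Function('P')(b) = Mul(Mul(-1, 4), 1) = Mul(-4, 1) = -4)
Pow(Function('P')(Function('t')(Mul(Mul(-5, -2), C))), -1) = Pow(-4, -1) = Rational(-1, 4)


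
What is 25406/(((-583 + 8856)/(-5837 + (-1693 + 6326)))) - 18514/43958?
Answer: -672388345857/181832267 ≈ -3697.8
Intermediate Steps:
25406/(((-583 + 8856)/(-5837 + (-1693 + 6326)))) - 18514/43958 = 25406/((8273/(-5837 + 4633))) - 18514*1/43958 = 25406/((8273/(-1204))) - 9257/21979 = 25406/((8273*(-1/1204))) - 9257/21979 = 25406/(-8273/1204) - 9257/21979 = 25406*(-1204/8273) - 9257/21979 = -30588824/8273 - 9257/21979 = -672388345857/181832267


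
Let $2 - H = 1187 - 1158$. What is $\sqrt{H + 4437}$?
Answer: $21 \sqrt{10} \approx 66.408$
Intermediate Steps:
$H = -27$ ($H = 2 - \left(1187 - 1158\right) = 2 - 29 = -27$)
$\sqrt{H + 4437} = \sqrt{-27 + 4437} = \sqrt{4410} = 21 \sqrt{10}$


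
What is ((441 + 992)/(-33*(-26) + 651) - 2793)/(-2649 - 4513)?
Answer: 2106602/5403729 ≈ 0.38984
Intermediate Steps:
((441 + 992)/(-33*(-26) + 651) - 2793)/(-2649 - 4513) = (1433/(858 + 651) - 2793)/(-7162) = (1433/1509 - 2793)*(-1/7162) = -4213204/1509*(-1/7162) = 2106602/5403729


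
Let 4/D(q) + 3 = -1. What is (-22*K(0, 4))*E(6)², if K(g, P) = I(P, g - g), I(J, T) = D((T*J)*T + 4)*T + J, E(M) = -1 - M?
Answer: -4312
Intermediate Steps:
D(q) = -1 (D(q) = 4/(-3 - 1) = 4/(-4) = 4*(-¼) = -1)
I(J, T) = J - T (I(J, T) = -T + J = J - T)
K(g, P) = P (K(g, P) = P - (g - g) = P - 1*0 = P + 0 = P)
(-22*K(0, 4))*E(6)² = (-22*4)*(-1 - 1*6)² = -88*(-1 - 6)² = -88*(-7)² = -88*49 = -4312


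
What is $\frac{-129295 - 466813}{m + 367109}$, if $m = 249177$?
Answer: $- \frac{298054}{308143} \approx -0.96726$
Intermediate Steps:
$\frac{-129295 - 466813}{m + 367109} = \frac{-129295 - 466813}{249177 + 367109} = - \frac{596108}{616286} = \left(-596108\right) \frac{1}{616286} = - \frac{298054}{308143}$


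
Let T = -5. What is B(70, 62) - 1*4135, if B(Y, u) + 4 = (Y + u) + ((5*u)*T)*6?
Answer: -13307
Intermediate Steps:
B(Y, u) = -4 + Y - 149*u (B(Y, u) = -4 + ((Y + u) + ((5*u)*(-5))*6) = -4 + ((Y + u) - 25*u*6) = -4 + ((Y + u) - 150*u) = -4 + (Y - 149*u) = -4 + Y - 149*u)
B(70, 62) - 1*4135 = (-4 + 70 - 149*62) - 1*4135 = (-4 + 70 - 9238) - 4135 = -9172 - 4135 = -13307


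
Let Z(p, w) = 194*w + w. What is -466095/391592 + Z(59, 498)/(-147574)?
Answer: -643439775/348125288 ≈ -1.8483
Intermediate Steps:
Z(p, w) = 195*w
-466095/391592 + Z(59, 498)/(-147574) = -466095/391592 + (195*498)/(-147574) = -466095*1/391592 + 97110*(-1/147574) = -466095/391592 - 585/889 = -643439775/348125288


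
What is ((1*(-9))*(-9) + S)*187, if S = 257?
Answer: 63206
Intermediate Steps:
((1*(-9))*(-9) + S)*187 = ((1*(-9))*(-9) + 257)*187 = (-9*(-9) + 257)*187 = (81 + 257)*187 = 338*187 = 63206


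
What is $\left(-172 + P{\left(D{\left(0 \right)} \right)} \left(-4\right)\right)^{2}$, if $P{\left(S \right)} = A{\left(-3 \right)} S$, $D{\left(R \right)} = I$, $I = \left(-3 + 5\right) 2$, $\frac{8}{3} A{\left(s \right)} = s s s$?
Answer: $100$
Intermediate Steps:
$A{\left(s \right)} = \frac{3 s^{3}}{8}$ ($A{\left(s \right)} = \frac{3 s s s}{8} = \frac{3 s^{2} s}{8} = \frac{3 s^{3}}{8}$)
$I = 4$ ($I = 2 \cdot 2 = 4$)
$D{\left(R \right)} = 4$
$P{\left(S \right)} = - \frac{81 S}{8}$ ($P{\left(S \right)} = \frac{3 \left(-3\right)^{3}}{8} S = \frac{3}{8} \left(-27\right) S = - \frac{81 S}{8}$)
$\left(-172 + P{\left(D{\left(0 \right)} \right)} \left(-4\right)\right)^{2} = \left(-172 + \left(- \frac{81}{8}\right) 4 \left(-4\right)\right)^{2} = \left(-172 - -162\right)^{2} = \left(-172 + 162\right)^{2} = \left(-10\right)^{2} = 100$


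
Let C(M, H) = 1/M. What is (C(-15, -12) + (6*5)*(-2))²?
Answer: 811801/225 ≈ 3608.0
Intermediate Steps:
(C(-15, -12) + (6*5)*(-2))² = (1/(-15) + (6*5)*(-2))² = (-1/15 + 30*(-2))² = (-1/15 - 60)² = (-901/15)² = 811801/225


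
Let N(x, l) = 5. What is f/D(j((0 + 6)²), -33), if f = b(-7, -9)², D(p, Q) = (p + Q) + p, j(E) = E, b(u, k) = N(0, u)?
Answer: 25/39 ≈ 0.64103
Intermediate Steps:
b(u, k) = 5
D(p, Q) = Q + 2*p (D(p, Q) = (Q + p) + p = Q + 2*p)
f = 25 (f = 5² = 25)
f/D(j((0 + 6)²), -33) = 25/(-33 + 2*(0 + 6)²) = 25/(-33 + 2*6²) = 25/(-33 + 2*36) = 25/(-33 + 72) = 25/39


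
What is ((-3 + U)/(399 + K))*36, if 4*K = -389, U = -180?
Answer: -26352/1207 ≈ -21.833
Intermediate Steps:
K = -389/4 (K = (¼)*(-389) = -389/4 ≈ -97.250)
((-3 + U)/(399 + K))*36 = ((-3 - 180)/(399 - 389/4))*36 = -183/1207/4*36 = -183*4/1207*36 = -732/1207*36 = -26352/1207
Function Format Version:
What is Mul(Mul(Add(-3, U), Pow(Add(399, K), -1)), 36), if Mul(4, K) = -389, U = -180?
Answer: Rational(-26352, 1207) ≈ -21.833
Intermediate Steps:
K = Rational(-389, 4) (K = Mul(Rational(1, 4), -389) = Rational(-389, 4) ≈ -97.250)
Mul(Mul(Add(-3, U), Pow(Add(399, K), -1)), 36) = Mul(Mul(Add(-3, -180), Pow(Add(399, Rational(-389, 4)), -1)), 36) = Mul(Mul(-183, Pow(Rational(1207, 4), -1)), 36) = Mul(Mul(-183, Rational(4, 1207)), 36) = Mul(Rational(-732, 1207), 36) = Rational(-26352, 1207)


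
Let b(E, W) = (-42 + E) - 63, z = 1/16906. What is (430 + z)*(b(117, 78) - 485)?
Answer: -3438511813/16906 ≈ -2.0339e+5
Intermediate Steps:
z = 1/16906 ≈ 5.9151e-5
b(E, W) = -105 + E
(430 + z)*(b(117, 78) - 485) = (430 + 1/16906)*((-105 + 117) - 485) = 7269581*(12 - 485)/16906 = (7269581/16906)*(-473) = -3438511813/16906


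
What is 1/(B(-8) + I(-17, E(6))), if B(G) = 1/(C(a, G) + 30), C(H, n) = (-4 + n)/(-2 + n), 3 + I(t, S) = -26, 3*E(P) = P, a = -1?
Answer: -156/4519 ≈ -0.034521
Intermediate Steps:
E(P) = P/3
I(t, S) = -29 (I(t, S) = -3 - 26 = -29)
C(H, n) = (-4 + n)/(-2 + n)
B(G) = 1/(30 + (-4 + G)/(-2 + G)) (B(G) = 1/((-4 + G)/(-2 + G) + 30) = 1/(30 + (-4 + G)/(-2 + G)))
1/(B(-8) + I(-17, E(6))) = 1/((-2 - 8)/(-64 + 31*(-8)) - 29) = 1/(-10/(-64 - 248) - 29) = 1/(-10/(-312) - 29) = 1/(-1/312*(-10) - 29) = 1/(5/156 - 29) = 1/(-4519/156) = -156/4519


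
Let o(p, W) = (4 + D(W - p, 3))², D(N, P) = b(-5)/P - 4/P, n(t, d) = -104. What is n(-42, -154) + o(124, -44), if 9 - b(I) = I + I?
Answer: -23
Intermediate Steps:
b(I) = 9 - 2*I (b(I) = 9 - (I + I) = 9 - 2*I)
D(N, P) = 15/P (D(N, P) = (9 - 2*(-5))/P - 4/P = (9 + 10)/P - 4/P = 19/P - 4/P = 15/P)
o(p, W) = 81 (o(p, W) = (4 + 15/3)² = (4 + 15*(⅓))² = (4 + 5)² = 9² = 81)
n(-42, -154) + o(124, -44) = -104 + 81 = -23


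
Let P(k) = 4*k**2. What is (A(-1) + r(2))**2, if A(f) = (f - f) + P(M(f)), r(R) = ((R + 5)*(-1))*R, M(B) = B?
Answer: 100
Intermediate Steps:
r(R) = R*(-5 - R) (r(R) = ((5 + R)*(-1))*R = (-5 - R)*R = R*(-5 - R))
A(f) = 4*f**2 (A(f) = (f - f) + 4*f**2 = 0 + 4*f**2 = 4*f**2)
(A(-1) + r(2))**2 = (4*(-1)**2 - 1*2*(5 + 2))**2 = (4*1 - 1*2*7)**2 = (4 - 14)**2 = (-10)**2 = 100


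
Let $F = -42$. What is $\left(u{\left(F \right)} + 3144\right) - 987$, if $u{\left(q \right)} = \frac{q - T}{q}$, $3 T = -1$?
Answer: $\frac{271907}{126} \approx 2158.0$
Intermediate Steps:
$T = - \frac{1}{3}$ ($T = \frac{1}{3} \left(-1\right) = - \frac{1}{3} \approx -0.33333$)
$u{\left(q \right)} = \frac{\frac{1}{3} + q}{q}$ ($u{\left(q \right)} = \frac{q - - \frac{1}{3}}{q} = \frac{q + \frac{1}{3}}{q} = \frac{\frac{1}{3} + q}{q}$)
$\left(u{\left(F \right)} + 3144\right) - 987 = \left(\frac{\frac{1}{3} - 42}{-42} + 3144\right) - 987 = \left(\left(- \frac{1}{42}\right) \left(- \frac{125}{3}\right) + 3144\right) - 987 = \left(\frac{125}{126} + 3144\right) - 987 = \frac{396269}{126} - 987 = \frac{271907}{126}$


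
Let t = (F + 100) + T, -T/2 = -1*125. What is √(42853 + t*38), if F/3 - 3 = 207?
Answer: √80093 ≈ 283.01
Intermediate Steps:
F = 630 (F = 9 + 3*207 = 9 + 621 = 630)
T = 250 (T = -(-2)*125 = -2*(-125) = 250)
t = 980 (t = (630 + 100) + 250 = 730 + 250 = 980)
√(42853 + t*38) = √(42853 + 980*38) = √(42853 + 37240) = √80093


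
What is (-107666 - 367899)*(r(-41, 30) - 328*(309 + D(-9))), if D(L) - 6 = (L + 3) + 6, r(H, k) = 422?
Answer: 48934687370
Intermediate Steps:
D(L) = 15 + L (D(L) = 6 + ((L + 3) + 6) = 6 + ((3 + L) + 6) = 6 + (9 + L) = 15 + L)
(-107666 - 367899)*(r(-41, 30) - 328*(309 + D(-9))) = (-107666 - 367899)*(422 - 328*(309 + (15 - 9))) = -475565*(422 - 328*(309 + 6)) = -475565*(422 - 328*315) = -475565*(422 - 103320) = -475565*(-102898) = 48934687370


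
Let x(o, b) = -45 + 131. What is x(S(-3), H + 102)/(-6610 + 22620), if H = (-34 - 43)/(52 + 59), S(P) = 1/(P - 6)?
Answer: 43/8005 ≈ 0.0053716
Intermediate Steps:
S(P) = 1/(-6 + P)
H = -77/111 ≈ -0.69369
x(o, b) = 86
x(S(-3), H + 102)/(-6610 + 22620) = 86/(-6610 + 22620) = 86/16010 = 86*(1/16010) = 43/8005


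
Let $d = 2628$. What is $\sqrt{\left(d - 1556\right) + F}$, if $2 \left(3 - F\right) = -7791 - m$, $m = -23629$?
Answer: $2 i \sqrt{1711} \approx 82.729 i$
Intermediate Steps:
$F = -7916$ ($F = 3 - \frac{-7791 - -23629}{2} = 3 - \frac{-7791 + 23629}{2} = 3 - 7919 = -7916$)
$\sqrt{\left(d - 1556\right) + F} = \sqrt{\left(2628 - 1556\right) - 7916} = \sqrt{1072 - 7916} = \sqrt{-6844} = 2 i \sqrt{1711}$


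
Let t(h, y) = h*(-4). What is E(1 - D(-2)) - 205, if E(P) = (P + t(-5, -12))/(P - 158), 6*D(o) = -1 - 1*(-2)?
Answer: -193440/943 ≈ -205.13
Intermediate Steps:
t(h, y) = -4*h
D(o) = ⅙ (D(o) = (-1 - 1*(-2))/6 = (-1 + 2)/6 = (⅙)*1 = ⅙)
E(P) = (20 + P)/(-158 + P) (E(P) = (P - 4*(-5))/(P - 158) = (P + 20)/(-158 + P) = (20 + P)/(-158 + P))
E(1 - D(-2)) - 205 = (20 + (1 - 1*⅙))/(-158 + (1 - 1*⅙)) - 205 = (20 + (1 - ⅙))/(-158 + (1 - ⅙)) - 205 = (20 + ⅚)/(-158 + ⅚) - 205 = (125/6)/(-943/6) - 205 = -6/943*125/6 - 205 = -125/943 - 205 = -193440/943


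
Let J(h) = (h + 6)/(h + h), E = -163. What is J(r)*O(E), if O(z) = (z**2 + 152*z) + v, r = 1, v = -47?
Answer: 6111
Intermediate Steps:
J(h) = (6 + h)/(2*h) (J(h) = (6 + h)/((2*h)) = (6 + h)*(1/(2*h)) = (6 + h)/(2*h))
O(z) = -47 + z**2 + 152*z (O(z) = (z**2 + 152*z) - 47 = -47 + z**2 + 152*z)
J(r)*O(E) = ((1/2)*(6 + 1)/1)*(-47 + (-163)**2 + 152*(-163)) = ((1/2)*1*7)*(-47 + 26569 - 24776) = (7/2)*1746 = 6111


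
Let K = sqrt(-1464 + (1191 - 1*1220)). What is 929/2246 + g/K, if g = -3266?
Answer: 929/2246 + 3266*I*sqrt(1493)/1493 ≈ 0.41362 + 84.525*I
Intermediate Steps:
K = I*sqrt(1493) (K = sqrt(-1464 + (1191 - 1220)) = sqrt(-1464 - 29) = sqrt(-1493) = I*sqrt(1493) ≈ 38.639*I)
929/2246 + g/K = 929/2246 - 3266*(-I*sqrt(1493)/1493) = 929*(1/2246) - (-3266)*I*sqrt(1493)/1493 = 929/2246 + 3266*I*sqrt(1493)/1493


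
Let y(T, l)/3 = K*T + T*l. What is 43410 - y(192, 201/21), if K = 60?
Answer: 23358/7 ≈ 3336.9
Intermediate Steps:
y(T, l) = 180*T + 3*T*l (y(T, l) = 3*(60*T + T*l) = 180*T + 3*T*l)
43410 - y(192, 201/21) = 43410 - 3*192*(60 + 201/21) = 43410 - 3*192*(60 + 201*(1/21)) = 43410 - 3*192*(60 + 67/7) = 43410 - 3*192*487/7 = 43410 - 1*280512/7 = 43410 - 280512/7 = 23358/7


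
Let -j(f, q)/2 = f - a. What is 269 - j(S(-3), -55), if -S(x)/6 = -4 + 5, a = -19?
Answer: 295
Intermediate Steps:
S(x) = -6 (S(x) = -6*(-4 + 5) = -6*1 = -6)
j(f, q) = -38 - 2*f (j(f, q) = -2*(f - 1*(-19)) = -2*(f + 19) = -2*(19 + f) = -38 - 2*f)
269 - j(S(-3), -55) = 269 - (-38 - 2*(-6)) = 269 - (-38 + 12) = 269 - 1*(-26) = 269 + 26 = 295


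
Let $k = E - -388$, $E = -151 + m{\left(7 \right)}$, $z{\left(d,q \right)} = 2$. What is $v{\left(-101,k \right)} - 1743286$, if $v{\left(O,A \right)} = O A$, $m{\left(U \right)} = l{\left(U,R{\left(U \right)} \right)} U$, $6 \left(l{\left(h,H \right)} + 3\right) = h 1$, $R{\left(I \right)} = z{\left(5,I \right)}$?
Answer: $- \frac{10595561}{6} \approx -1.7659 \cdot 10^{6}$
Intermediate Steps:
$R{\left(I \right)} = 2$
$l{\left(h,H \right)} = -3 + \frac{h}{6}$ ($l{\left(h,H \right)} = -3 + \frac{h 1}{6} = -3 + \frac{h}{6}$)
$m{\left(U \right)} = U \left(-3 + \frac{U}{6}\right)$ ($m{\left(U \right)} = \left(-3 + \frac{U}{6}\right) U = U \left(-3 + \frac{U}{6}\right)$)
$E = - \frac{983}{6}$ ($E = -151 + \frac{1}{6} \cdot 7 \left(-18 + 7\right) = -151 + \frac{1}{6} \cdot 7 \left(-11\right) = -151 - \frac{77}{6} = - \frac{983}{6} \approx -163.83$)
$k = \frac{1345}{6}$ ($k = - \frac{983}{6} - -388 = - \frac{983}{6} + 388 = \frac{1345}{6} \approx 224.17$)
$v{\left(O,A \right)} = A O$
$v{\left(-101,k \right)} - 1743286 = \frac{1345}{6} \left(-101\right) - 1743286 = - \frac{135845}{6} - 1743286 = - \frac{10595561}{6}$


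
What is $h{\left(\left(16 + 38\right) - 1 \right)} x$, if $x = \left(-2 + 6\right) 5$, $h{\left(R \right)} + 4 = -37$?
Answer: $-820$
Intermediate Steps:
$h{\left(R \right)} = -41$ ($h{\left(R \right)} = -4 - 37 = -41$)
$x = 20$ ($x = 4 \cdot 5 = 20$)
$h{\left(\left(16 + 38\right) - 1 \right)} x = \left(-41\right) 20 = -820$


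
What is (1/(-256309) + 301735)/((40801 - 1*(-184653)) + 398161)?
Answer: 77337396114/159838137035 ≈ 0.48385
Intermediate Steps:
(1/(-256309) + 301735)/((40801 - 1*(-184653)) + 398161) = (-1/256309 + 301735)/((40801 + 184653) + 398161) = 77337396114/(256309*(225454 + 398161)) = (77337396114/256309)/623615 = (77337396114/256309)*(1/623615) = 77337396114/159838137035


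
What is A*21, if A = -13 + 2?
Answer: -231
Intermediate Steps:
A = -11
A*21 = -11*21 = -231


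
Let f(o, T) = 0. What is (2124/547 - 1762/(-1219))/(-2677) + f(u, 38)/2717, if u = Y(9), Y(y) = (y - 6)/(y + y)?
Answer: -3552970/1785004861 ≈ -0.0019905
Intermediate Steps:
Y(y) = (-6 + y)/(2*y) (Y(y) = (-6 + y)/((2*y)) = (-6 + y)*(1/(2*y)) = (-6 + y)/(2*y))
u = 1/6 (u = (1/2)*(-6 + 9)/9 = (1/2)*(1/9)*3 = 1/6 ≈ 0.16667)
(2124/547 - 1762/(-1219))/(-2677) + f(u, 38)/2717 = (2124/547 - 1762/(-1219))/(-2677) + 0/2717 = (2124*(1/547) - 1762*(-1/1219))*(-1/2677) + 0*(1/2717) = (2124/547 + 1762/1219)*(-1/2677) + 0 = (3552970/666793)*(-1/2677) + 0 = -3552970/1785004861 + 0 = -3552970/1785004861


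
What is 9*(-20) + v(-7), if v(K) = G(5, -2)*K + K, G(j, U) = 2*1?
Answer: -201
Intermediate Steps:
G(j, U) = 2
v(K) = 3*K (v(K) = 2*K + K = 3*K)
9*(-20) + v(-7) = 9*(-20) + 3*(-7) = -180 - 21 = -201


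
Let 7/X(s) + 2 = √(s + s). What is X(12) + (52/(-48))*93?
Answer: -2001/20 + 7*√6/10 ≈ -98.335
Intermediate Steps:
X(s) = 7/(-2 + √2*√s) (X(s) = 7/(-2 + √(s + s)) = 7/(-2 + √(2*s)) = 7/(-2 + √2*√s))
X(12) + (52/(-48))*93 = 7/(-2 + √2*√12) + (52/(-48))*93 = 7/(-2 + √2*(2*√3)) + (52*(-1/48))*93 = 7/(-2 + 2*√6) - 13/12*93 = 7/(-2 + 2*√6) - 403/4 = -403/4 + 7/(-2 + 2*√6)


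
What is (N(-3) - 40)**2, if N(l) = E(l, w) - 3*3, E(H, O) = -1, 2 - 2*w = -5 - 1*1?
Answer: 2500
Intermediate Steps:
w = 4 (w = 1 - (-5 - 1*1)/2 = 1 - (-5 - 1)/2 = 1 - 1/2*(-6) = 1 + 3 = 4)
N(l) = -10 (N(l) = -1 - 3*3 = -1 - 9 = -10)
(N(-3) - 40)**2 = (-10 - 40)**2 = (-50)**2 = 2500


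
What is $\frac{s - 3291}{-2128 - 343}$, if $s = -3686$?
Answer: $\frac{6977}{2471} \approx 2.8236$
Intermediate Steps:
$\frac{s - 3291}{-2128 - 343} = \frac{-3686 - 3291}{-2128 - 343} = - \frac{6977}{-2471} = \left(-6977\right) \left(- \frac{1}{2471}\right) = \frac{6977}{2471}$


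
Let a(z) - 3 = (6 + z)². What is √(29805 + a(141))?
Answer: 3*√5713 ≈ 226.75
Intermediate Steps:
a(z) = 3 + (6 + z)²
√(29805 + a(141)) = √(29805 + (3 + (6 + 141)²)) = √(29805 + (3 + 147²)) = √(29805 + (3 + 21609)) = √(29805 + 21612) = √51417 = 3*√5713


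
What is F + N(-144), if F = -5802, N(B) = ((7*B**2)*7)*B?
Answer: -146319018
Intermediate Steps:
N(B) = 49*B**3 (N(B) = (49*B**2)*B = 49*B**3)
F + N(-144) = -5802 + 49*(-144)**3 = -5802 + 49*(-2985984) = -5802 - 146313216 = -146319018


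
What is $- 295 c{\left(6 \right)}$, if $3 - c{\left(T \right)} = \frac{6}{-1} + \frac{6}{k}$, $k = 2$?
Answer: $-1770$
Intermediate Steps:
$c{\left(T \right)} = 6$ ($c{\left(T \right)} = 3 - \left(\frac{6}{-1} + \frac{6}{2}\right) = 3 - \left(6 \left(-1\right) + 6 \cdot \frac{1}{2}\right) = 3 - \left(-6 + 3\right) = 3 - -3 = 3 + 3 = 6$)
$- 295 c{\left(6 \right)} = \left(-295\right) 6 = -1770$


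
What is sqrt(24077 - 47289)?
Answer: 2*I*sqrt(5803) ≈ 152.35*I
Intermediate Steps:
sqrt(24077 - 47289) = sqrt(-23212) = 2*I*sqrt(5803)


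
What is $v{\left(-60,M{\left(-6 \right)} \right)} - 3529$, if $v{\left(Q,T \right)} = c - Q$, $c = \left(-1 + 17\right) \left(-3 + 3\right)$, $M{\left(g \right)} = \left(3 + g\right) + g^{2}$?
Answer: $-3469$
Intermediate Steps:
$M{\left(g \right)} = 3 + g + g^{2}$
$c = 0$ ($c = 16 \cdot 0 = 0$)
$v{\left(Q,T \right)} = - Q$ ($v{\left(Q,T \right)} = 0 - Q = - Q$)
$v{\left(-60,M{\left(-6 \right)} \right)} - 3529 = \left(-1\right) \left(-60\right) - 3529 = 60 - 3529 = -3469$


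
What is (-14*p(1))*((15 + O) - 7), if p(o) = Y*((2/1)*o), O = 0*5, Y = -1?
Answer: 224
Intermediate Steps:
O = 0
p(o) = -2*o (p(o) = -2/1*o = -2*1*o = -2*o)
(-14*p(1))*((15 + O) - 7) = (-(-28))*((15 + 0) - 7) = (-14*(-2))*(15 - 7) = 28*8 = 224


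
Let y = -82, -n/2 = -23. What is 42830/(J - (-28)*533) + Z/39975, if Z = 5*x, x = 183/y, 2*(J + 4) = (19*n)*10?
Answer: 935846321/421544370 ≈ 2.2200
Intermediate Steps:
n = 46 (n = -2*(-23) = 46)
J = 4366 (J = -4 + ((19*46)*10)/2 = -4 + (874*10)/2 = -4 + (½)*8740 = -4 + 4370 = 4366)
x = -183/82 (x = 183/(-82) = 183*(-1/82) = -183/82 ≈ -2.2317)
Z = -915/82 (Z = 5*(-183/82) = -915/82 ≈ -11.159)
42830/(J - (-28)*533) + Z/39975 = 42830/(4366 - (-28)*533) - 915/82/39975 = 42830/(4366 - 1*(-14924)) - 915/82*1/39975 = 42830/(4366 + 14924) - 61/218530 = 42830/19290 - 61/218530 = 42830*(1/19290) - 61/218530 = 4283/1929 - 61/218530 = 935846321/421544370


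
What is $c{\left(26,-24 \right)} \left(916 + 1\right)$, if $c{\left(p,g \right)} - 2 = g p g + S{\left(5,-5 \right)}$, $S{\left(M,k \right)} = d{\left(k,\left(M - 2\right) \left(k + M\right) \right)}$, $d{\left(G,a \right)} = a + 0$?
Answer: $13734826$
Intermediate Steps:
$d{\left(G,a \right)} = a$
$S{\left(M,k \right)} = \left(-2 + M\right) \left(M + k\right)$ ($S{\left(M,k \right)} = \left(M - 2\right) \left(k + M\right) = \left(-2 + M\right) \left(M + k\right)$)
$c{\left(p,g \right)} = 2 + p g^{2}$ ($c{\left(p,g \right)} = 2 + \left(g p g + \left(5^{2} - 10 - -10 + 5 \left(-5\right)\right)\right) = 2 + \left(p g^{2} + \left(25 - 10 + 10 - 25\right)\right) = 2 + \left(p g^{2} + 0\right) = 2 + p g^{2}$)
$c{\left(26,-24 \right)} \left(916 + 1\right) = \left(2 + 26 \left(-24\right)^{2}\right) \left(916 + 1\right) = \left(2 + 26 \cdot 576\right) 917 = \left(2 + 14976\right) 917 = 14978 \cdot 917 = 13734826$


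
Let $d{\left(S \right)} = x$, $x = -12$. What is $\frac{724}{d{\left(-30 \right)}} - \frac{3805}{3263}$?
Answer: $- \frac{602018}{9789} \approx -61.499$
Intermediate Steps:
$d{\left(S \right)} = -12$
$\frac{724}{d{\left(-30 \right)}} - \frac{3805}{3263} = \frac{724}{-12} - \frac{3805}{3263} = 724 \left(- \frac{1}{12}\right) - \frac{3805}{3263} = - \frac{181}{3} - \frac{3805}{3263} = - \frac{602018}{9789}$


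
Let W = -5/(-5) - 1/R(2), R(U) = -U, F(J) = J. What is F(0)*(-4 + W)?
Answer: 0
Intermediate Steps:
W = 3/2 (W = -5/(-5) - 1/((-1*2)) = -5*(-⅕) - 1/(-2) = 1 - 1*(-½) = 1 + ½ = 3/2 ≈ 1.5000)
F(0)*(-4 + W) = 0*(-4 + 3/2) = 0*(-5/2) = 0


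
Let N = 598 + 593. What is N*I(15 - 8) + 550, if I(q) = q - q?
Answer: 550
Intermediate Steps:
N = 1191
I(q) = 0
N*I(15 - 8) + 550 = 1191*0 + 550 = 0 + 550 = 550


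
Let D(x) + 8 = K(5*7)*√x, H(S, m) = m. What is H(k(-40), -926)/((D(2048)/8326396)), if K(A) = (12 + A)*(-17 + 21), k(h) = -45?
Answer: -963780337/1131007 - 724762813424*√2/1131007 ≈ -9.0710e+5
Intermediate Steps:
K(A) = 48 + 4*A (K(A) = (12 + A)*4 = 48 + 4*A)
D(x) = -8 + 188*√x (D(x) = -8 + (48 + 4*(5*7))*√x = -8 + (48 + 4*35)*√x = -8 + (48 + 140)*√x = -8 + 188*√x)
H(k(-40), -926)/((D(2048)/8326396)) = -926*8326396/(-8 + 188*√2048) = -926*8326396/(-8 + 188*(32*√2)) = -926*8326396/(-8 + 6016*√2) = -926/(-2/2081599 + 1504*√2/2081599)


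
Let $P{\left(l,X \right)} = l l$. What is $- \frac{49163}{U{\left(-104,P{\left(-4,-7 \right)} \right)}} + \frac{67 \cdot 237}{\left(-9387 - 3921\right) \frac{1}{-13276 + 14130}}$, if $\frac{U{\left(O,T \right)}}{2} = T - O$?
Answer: $- \frac{325735087}{266160} \approx -1223.8$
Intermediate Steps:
$P{\left(l,X \right)} = l^{2}$
$U{\left(O,T \right)} = - 2 O + 2 T$ ($U{\left(O,T \right)} = 2 \left(T - O\right) = - 2 O + 2 T$)
$- \frac{49163}{U{\left(-104,P{\left(-4,-7 \right)} \right)}} + \frac{67 \cdot 237}{\left(-9387 - 3921\right) \frac{1}{-13276 + 14130}} = - \frac{49163}{\left(-2\right) \left(-104\right) + 2 \left(-4\right)^{2}} + \frac{67 \cdot 237}{\left(-9387 - 3921\right) \frac{1}{-13276 + 14130}} = - \frac{49163}{208 + 2 \cdot 16} + \frac{15879}{\left(-13308\right) \frac{1}{854}} = - \frac{49163}{208 + 32} + \frac{15879}{\left(-13308\right) \frac{1}{854}} = - \frac{49163}{240} + \frac{15879}{- \frac{6654}{427}} = \left(-49163\right) \frac{1}{240} + 15879 \left(- \frac{427}{6654}\right) = - \frac{49163}{240} - \frac{2260111}{2218} = - \frac{325735087}{266160}$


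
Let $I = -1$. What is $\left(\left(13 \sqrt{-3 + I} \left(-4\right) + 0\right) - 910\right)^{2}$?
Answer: $817284 + 189280 i \approx 8.1728 \cdot 10^{5} + 1.8928 \cdot 10^{5} i$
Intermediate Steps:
$\left(\left(13 \sqrt{-3 + I} \left(-4\right) + 0\right) - 910\right)^{2} = \left(\left(13 \sqrt{-3 - 1} \left(-4\right) + 0\right) - 910\right)^{2} = \left(\left(13 \sqrt{-4} \left(-4\right) + 0\right) - 910\right)^{2} = \left(\left(13 \cdot 2 i \left(-4\right) + 0\right) - 910\right)^{2} = \left(\left(13 \left(- 8 i\right) + 0\right) - 910\right)^{2} = \left(\left(- 104 i + 0\right) - 910\right)^{2} = \left(- 104 i - 910\right)^{2} = \left(-910 - 104 i\right)^{2}$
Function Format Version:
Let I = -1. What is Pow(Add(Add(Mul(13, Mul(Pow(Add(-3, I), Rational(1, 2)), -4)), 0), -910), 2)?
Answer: Add(817284, Mul(189280, I)) ≈ Add(8.1728e+5, Mul(1.8928e+5, I))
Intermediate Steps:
Pow(Add(Add(Mul(13, Mul(Pow(Add(-3, I), Rational(1, 2)), -4)), 0), -910), 2) = Pow(Add(Add(Mul(13, Mul(Pow(Add(-3, -1), Rational(1, 2)), -4)), 0), -910), 2) = Pow(Add(Add(Mul(13, Mul(Pow(-4, Rational(1, 2)), -4)), 0), -910), 2) = Pow(Add(Add(Mul(13, Mul(Mul(2, I), -4)), 0), -910), 2) = Pow(Add(Add(Mul(13, Mul(-8, I)), 0), -910), 2) = Pow(Add(Add(Mul(-104, I), 0), -910), 2) = Pow(Add(Mul(-104, I), -910), 2) = Pow(Add(-910, Mul(-104, I)), 2)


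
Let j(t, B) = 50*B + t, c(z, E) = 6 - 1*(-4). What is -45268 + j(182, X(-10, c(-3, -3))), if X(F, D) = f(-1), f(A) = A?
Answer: -45136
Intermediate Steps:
c(z, E) = 10 (c(z, E) = 6 + 4 = 10)
X(F, D) = -1
j(t, B) = t + 50*B
-45268 + j(182, X(-10, c(-3, -3))) = -45268 + (182 + 50*(-1)) = -45268 + (182 - 50) = -45268 + 132 = -45136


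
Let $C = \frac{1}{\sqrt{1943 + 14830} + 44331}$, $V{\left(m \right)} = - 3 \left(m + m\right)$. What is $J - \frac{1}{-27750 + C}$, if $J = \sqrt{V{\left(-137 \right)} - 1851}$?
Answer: $\frac{54534876822669}{1513342830598879501} - \frac{\sqrt{16773}}{1513342830598879501} + 7 i \sqrt{21} \approx 3.6036 \cdot 10^{-5} + 32.078 i$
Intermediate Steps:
$V{\left(m \right)} = - 6 m$ ($V{\left(m \right)} = - 3 \cdot 2 m = - 6 m$)
$C = \frac{1}{44331 + \sqrt{16773}}$ ($C = \frac{1}{\sqrt{16773} + 44331} = \frac{1}{44331 + \sqrt{16773}} \approx 2.2492 \cdot 10^{-5}$)
$J = 7 i \sqrt{21}$ ($J = \sqrt{\left(-6\right) \left(-137\right) - 1851} = \sqrt{822 - 1851} = \sqrt{-1029} = 7 i \sqrt{21} \approx 32.078 i$)
$J - \frac{1}{-27750 + C} = 7 i \sqrt{21} - \frac{1}{-27750 + \left(\frac{14777}{655073596} - \frac{\sqrt{16773}}{1965220788}\right)} = 7 i \sqrt{21} - \frac{1}{- \frac{18178292274223}{655073596} - \frac{\sqrt{16773}}{1965220788}} = - \frac{1}{- \frac{18178292274223}{655073596} - \frac{\sqrt{16773}}{1965220788}} + 7 i \sqrt{21}$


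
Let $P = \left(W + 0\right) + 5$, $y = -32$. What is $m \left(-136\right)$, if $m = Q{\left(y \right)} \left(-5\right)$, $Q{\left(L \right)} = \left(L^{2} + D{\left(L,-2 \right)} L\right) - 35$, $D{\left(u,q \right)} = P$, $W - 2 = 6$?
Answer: $389640$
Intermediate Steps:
$W = 8$ ($W = 2 + 6 = 8$)
$P = 13$ ($P = \left(8 + 0\right) + 5 = 8 + 5 = 13$)
$D{\left(u,q \right)} = 13$
$Q{\left(L \right)} = -35 + L^{2} + 13 L$ ($Q{\left(L \right)} = \left(L^{2} + 13 L\right) - 35 = -35 + L^{2} + 13 L$)
$m = -2865$ ($m = \left(-35 + \left(-32\right)^{2} + 13 \left(-32\right)\right) \left(-5\right) = \left(-35 + 1024 - 416\right) \left(-5\right) = 573 \left(-5\right) = -2865$)
$m \left(-136\right) = \left(-2865\right) \left(-136\right) = 389640$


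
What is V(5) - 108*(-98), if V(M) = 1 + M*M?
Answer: 10610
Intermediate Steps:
V(M) = 1 + M²
V(5) - 108*(-98) = (1 + 5²) - 108*(-98) = (1 + 25) + 10584 = 26 + 10584 = 10610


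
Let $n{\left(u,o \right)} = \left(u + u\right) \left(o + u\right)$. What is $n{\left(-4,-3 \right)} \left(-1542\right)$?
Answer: $-86352$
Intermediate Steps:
$n{\left(u,o \right)} = 2 u \left(o + u\right)$
$n{\left(-4,-3 \right)} \left(-1542\right) = 2 \left(-4\right) \left(-3 - 4\right) \left(-1542\right) = 2 \left(-4\right) \left(-7\right) \left(-1542\right) = 56 \left(-1542\right) = -86352$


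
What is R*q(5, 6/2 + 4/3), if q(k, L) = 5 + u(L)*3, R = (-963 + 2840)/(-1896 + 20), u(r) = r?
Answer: -16893/938 ≈ -18.010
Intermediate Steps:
R = -1877/1876 (R = 1877/(-1876) = 1877*(-1/1876) = -1877/1876 ≈ -1.0005)
q(k, L) = 5 + 3*L (q(k, L) = 5 + L*3 = 5 + 3*L)
R*q(5, 6/2 + 4/3) = -1877*(5 + 3*(6/2 + 4/3))/1876 = -1877*(5 + 3*(6*(1/2) + 4*(1/3)))/1876 = -1877*(5 + 3*(3 + 4/3))/1876 = -1877*(5 + 3*(13/3))/1876 = -1877*(5 + 13)/1876 = -1877/1876*18 = -16893/938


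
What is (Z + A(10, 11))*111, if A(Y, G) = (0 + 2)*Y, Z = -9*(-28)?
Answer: 30192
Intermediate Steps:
Z = 252
A(Y, G) = 2*Y
(Z + A(10, 11))*111 = (252 + 2*10)*111 = (252 + 20)*111 = 272*111 = 30192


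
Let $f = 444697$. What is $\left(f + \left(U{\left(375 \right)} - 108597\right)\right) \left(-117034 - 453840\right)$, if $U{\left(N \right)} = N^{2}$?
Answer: $-272149907650$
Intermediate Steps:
$\left(f + \left(U{\left(375 \right)} - 108597\right)\right) \left(-117034 - 453840\right) = \left(444697 + \left(375^{2} - 108597\right)\right) \left(-117034 - 453840\right) = \left(444697 + \left(140625 - 108597\right)\right) \left(-570874\right) = \left(444697 + 32028\right) \left(-570874\right) = 476725 \left(-570874\right) = -272149907650$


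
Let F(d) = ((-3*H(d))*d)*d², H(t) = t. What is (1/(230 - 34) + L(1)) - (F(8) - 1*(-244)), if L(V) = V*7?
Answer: 2361997/196 ≈ 12051.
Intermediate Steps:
L(V) = 7*V
F(d) = -3*d⁴ (F(d) = ((-3*d)*d)*d² = (-3*d²)*d² = -3*d⁴)
(1/(230 - 34) + L(1)) - (F(8) - 1*(-244)) = (1/(230 - 34) + 7*1) - (-3*8⁴ - 1*(-244)) = (1/196 + 7) - (-3*4096 + 244) = (1/196 + 7) - (-12288 + 244) = 1373/196 - 1*(-12044) = 1373/196 + 12044 = 2361997/196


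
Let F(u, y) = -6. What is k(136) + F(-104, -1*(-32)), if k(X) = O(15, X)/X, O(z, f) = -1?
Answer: -817/136 ≈ -6.0074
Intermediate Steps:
k(X) = -1/X
k(136) + F(-104, -1*(-32)) = -1/136 - 6 = -817/136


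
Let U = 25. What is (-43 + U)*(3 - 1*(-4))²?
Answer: -882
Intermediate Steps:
(-43 + U)*(3 - 1*(-4))² = (-43 + 25)*(3 - 1*(-4))² = -18*(3 + 4)² = -18*7² = -18*49 = -882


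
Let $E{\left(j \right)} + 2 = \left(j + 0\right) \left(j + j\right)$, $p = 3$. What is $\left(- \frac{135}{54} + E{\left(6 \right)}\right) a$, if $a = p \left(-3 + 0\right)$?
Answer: $- \frac{1215}{2} \approx -607.5$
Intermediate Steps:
$E{\left(j \right)} = -2 + 2 j^{2}$ ($E{\left(j \right)} = -2 + \left(j + 0\right) \left(j + j\right) = -2 + j 2 j = -2 + 2 j^{2}$)
$a = -9$ ($a = 3 \left(-3 + 0\right) = 3 \left(-3\right) = -9$)
$\left(- \frac{135}{54} + E{\left(6 \right)}\right) a = \left(- \frac{135}{54} - \left(2 - 2 \cdot 6^{2}\right)\right) \left(-9\right) = \left(\left(-135\right) \frac{1}{54} + \left(-2 + 2 \cdot 36\right)\right) \left(-9\right) = \left(- \frac{5}{2} + \left(-2 + 72\right)\right) \left(-9\right) = \left(- \frac{5}{2} + 70\right) \left(-9\right) = \frac{135}{2} \left(-9\right) = - \frac{1215}{2}$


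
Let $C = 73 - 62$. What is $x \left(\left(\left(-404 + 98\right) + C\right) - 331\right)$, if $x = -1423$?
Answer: $890798$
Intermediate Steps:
$C = 11$
$x \left(\left(\left(-404 + 98\right) + C\right) - 331\right) = - 1423 \left(\left(\left(-404 + 98\right) + 11\right) - 331\right) = - 1423 \left(\left(-306 + 11\right) - 331\right) = - 1423 \left(-295 - 331\right) = \left(-1423\right) \left(-626\right) = 890798$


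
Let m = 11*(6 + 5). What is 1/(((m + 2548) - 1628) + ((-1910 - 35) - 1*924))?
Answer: -1/1828 ≈ -0.00054705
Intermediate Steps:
m = 121 (m = 11*11 = 121)
1/(((m + 2548) - 1628) + ((-1910 - 35) - 1*924)) = 1/(((121 + 2548) - 1628) + ((-1910 - 35) - 1*924)) = 1/((2669 - 1628) + (-1945 - 924)) = 1/(1041 - 2869) = 1/(-1828) = -1/1828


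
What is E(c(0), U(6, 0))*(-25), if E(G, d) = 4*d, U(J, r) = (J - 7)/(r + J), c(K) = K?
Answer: 50/3 ≈ 16.667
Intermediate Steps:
U(J, r) = (-7 + J)/(J + r)
E(c(0), U(6, 0))*(-25) = (4*((-7 + 6)/(6 + 0)))*(-25) = (4*(-1/6))*(-25) = -2/3*(-25) = 50/3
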